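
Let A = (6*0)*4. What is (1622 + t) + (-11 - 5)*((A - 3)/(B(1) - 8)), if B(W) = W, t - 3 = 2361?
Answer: 27854/7 ≈ 3979.1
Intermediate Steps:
t = 2364 (t = 3 + 2361 = 2364)
A = 0 (A = 0*4 = 0)
(1622 + t) + (-11 - 5)*((A - 3)/(B(1) - 8)) = (1622 + 2364) + (-11 - 5)*((0 - 3)/(1 - 8)) = 3986 - (-48)/(-7) = 3986 - (-48)*(-1)/7 = 3986 - 16*3/7 = 3986 - 48/7 = 27854/7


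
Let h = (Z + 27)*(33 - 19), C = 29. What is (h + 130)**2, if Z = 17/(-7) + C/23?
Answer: 127870864/529 ≈ 2.4172e+5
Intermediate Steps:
Z = -188/161 (Z = 17/(-7) + 29/23 = 17*(-1/7) + 29*(1/23) = -17/7 + 29/23 = -188/161 ≈ -1.1677)
h = 8318/23 (h = (-188/161 + 27)*(33 - 19) = (4159/161)*14 = 8318/23 ≈ 361.65)
(h + 130)**2 = (8318/23 + 130)**2 = (11308/23)**2 = 127870864/529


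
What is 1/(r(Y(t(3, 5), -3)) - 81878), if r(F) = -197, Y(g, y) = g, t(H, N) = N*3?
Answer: -1/82075 ≈ -1.2184e-5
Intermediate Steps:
t(H, N) = 3*N
1/(r(Y(t(3, 5), -3)) - 81878) = 1/(-197 - 81878) = 1/(-82075) = -1/82075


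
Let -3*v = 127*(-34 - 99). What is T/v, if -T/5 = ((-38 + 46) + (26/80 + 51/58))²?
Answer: -341994987/4545705920 ≈ -0.075235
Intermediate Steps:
v = 16891/3 (v = -127*(-34 - 99)/3 = -127*(-133)/3 = -⅓*(-16891) = 16891/3 ≈ 5630.3)
T = -113998329/269120 (T = -5*((-38 + 46) + (26/80 + 51/58))² = -5*(8 + (26*(1/80) + 51*(1/58)))² = -5*(8 + (13/40 + 51/58))² = -5*(8 + 1397/1160)² = -5*(10677/1160)² = -5*113998329/1345600 = -113998329/269120 ≈ -423.60)
T/v = -113998329/(269120*16891/3) = -113998329/269120*3/16891 = -341994987/4545705920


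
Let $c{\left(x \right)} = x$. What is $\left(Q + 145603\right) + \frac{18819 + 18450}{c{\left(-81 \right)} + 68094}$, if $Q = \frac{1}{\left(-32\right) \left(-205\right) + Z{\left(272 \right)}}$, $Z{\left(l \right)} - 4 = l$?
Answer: $\frac{7521828625589}{51659652} \approx 1.456 \cdot 10^{5}$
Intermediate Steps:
$Z{\left(l \right)} = 4 + l$
$Q = \frac{1}{6836}$ ($Q = \frac{1}{\left(-32\right) \left(-205\right) + \left(4 + 272\right)} = \frac{1}{6560 + 276} = \frac{1}{6836} \approx 0.00014628$)
$\left(Q + 145603\right) + \frac{18819 + 18450}{c{\left(-81 \right)} + 68094} = \left(\frac{1}{6836} + 145603\right) + \frac{18819 + 18450}{-81 + 68094} = \frac{995342109}{6836} + \frac{37269}{68013} = \frac{995342109}{6836} + 37269 \cdot \frac{1}{68013} = \frac{995342109}{6836} + \frac{4141}{7557} = \frac{7521828625589}{51659652}$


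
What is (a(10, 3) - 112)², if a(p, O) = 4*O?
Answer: 10000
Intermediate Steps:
(a(10, 3) - 112)² = (4*3 - 112)² = (12 - 112)² = (-100)² = 10000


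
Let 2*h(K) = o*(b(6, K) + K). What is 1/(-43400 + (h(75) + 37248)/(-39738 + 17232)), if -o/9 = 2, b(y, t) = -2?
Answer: -7502/325598997 ≈ -2.3041e-5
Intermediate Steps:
o = -18 (o = -9*2 = -18)
h(K) = 18 - 9*K (h(K) = (-18*(-2 + K))/2 = (36 - 18*K)/2 = 18 - 9*K)
1/(-43400 + (h(75) + 37248)/(-39738 + 17232)) = 1/(-43400 + ((18 - 9*75) + 37248)/(-39738 + 17232)) = 1/(-43400 + ((18 - 675) + 37248)/(-22506)) = 1/(-43400 + (-657 + 37248)*(-1/22506)) = 1/(-43400 + 36591*(-1/22506)) = 1/(-43400 - 12197/7502) = 1/(-325598997/7502) = -7502/325598997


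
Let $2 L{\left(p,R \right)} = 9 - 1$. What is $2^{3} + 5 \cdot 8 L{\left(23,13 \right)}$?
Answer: $168$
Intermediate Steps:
$L{\left(p,R \right)} = 4$ ($L{\left(p,R \right)} = \frac{9 - 1}{2} = \frac{1}{2} \cdot 8 = 4$)
$2^{3} + 5 \cdot 8 L{\left(23,13 \right)} = 2^{3} + 5 \cdot 8 \cdot 4 = 8 + 40 \cdot 4 = 8 + 160 = 168$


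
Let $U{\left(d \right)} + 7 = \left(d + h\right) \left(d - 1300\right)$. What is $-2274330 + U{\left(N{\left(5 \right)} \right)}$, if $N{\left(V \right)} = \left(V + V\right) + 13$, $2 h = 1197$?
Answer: $- \frac{6135985}{2} \approx -3.068 \cdot 10^{6}$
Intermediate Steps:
$h = \frac{1197}{2}$ ($h = \frac{1}{2} \cdot 1197 = \frac{1197}{2} \approx 598.5$)
$N{\left(V \right)} = 13 + 2 V$ ($N{\left(V \right)} = 2 V + 13 = 13 + 2 V$)
$U{\left(d \right)} = -7 + \left(-1300 + d\right) \left(\frac{1197}{2} + d\right)$ ($U{\left(d \right)} = -7 + \left(d + \frac{1197}{2}\right) \left(d - 1300\right) = -7 + \left(\frac{1197}{2} + d\right) \left(-1300 + d\right) = -7 + \left(-1300 + d\right) \left(\frac{1197}{2} + d\right)$)
$-2274330 + U{\left(N{\left(5 \right)} \right)} = -2274330 - \left(778057 - \left(13 + 2 \cdot 5\right)^{2} + \frac{1403 \left(13 + 2 \cdot 5\right)}{2}\right) = -2274330 - \left(778057 - \left(13 + 10\right)^{2} + \frac{1403 \left(13 + 10\right)}{2}\right) = -2274330 - \left(\frac{1588383}{2} - 529\right) = -2274330 - \frac{1587325}{2} = - \frac{6135985}{2}$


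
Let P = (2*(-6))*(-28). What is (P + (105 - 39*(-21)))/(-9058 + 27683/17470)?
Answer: -22012200/158215577 ≈ -0.13913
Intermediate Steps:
P = 336 (P = -12*(-28) = 336)
(P + (105 - 39*(-21)))/(-9058 + 27683/17470) = (336 + (105 - 39*(-21)))/(-9058 + 27683/17470) = (336 + (105 + 819))/(-9058 + 27683*(1/17470)) = (336 + 924)/(-9058 + 27683/17470) = 1260/(-158215577/17470) = 1260*(-17470/158215577) = -22012200/158215577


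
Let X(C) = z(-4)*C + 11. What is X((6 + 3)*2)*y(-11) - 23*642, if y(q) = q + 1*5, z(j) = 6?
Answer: -15480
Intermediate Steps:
X(C) = 11 + 6*C (X(C) = 6*C + 11 = 11 + 6*C)
y(q) = 5 + q (y(q) = q + 5 = 5 + q)
X((6 + 3)*2)*y(-11) - 23*642 = (11 + 6*((6 + 3)*2))*(5 - 11) - 23*642 = (11 + 6*(9*2))*(-6) - 14766 = (11 + 6*18)*(-6) - 14766 = (11 + 108)*(-6) - 14766 = 119*(-6) - 14766 = -714 - 14766 = -15480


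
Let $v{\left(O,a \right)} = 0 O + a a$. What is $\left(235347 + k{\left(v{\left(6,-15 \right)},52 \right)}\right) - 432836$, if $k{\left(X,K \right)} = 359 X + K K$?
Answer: $-114010$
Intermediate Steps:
$v{\left(O,a \right)} = a^{2}$ ($v{\left(O,a \right)} = 0 + a^{2} = a^{2}$)
$k{\left(X,K \right)} = K^{2} + 359 X$ ($k{\left(X,K \right)} = 359 X + K^{2} = K^{2} + 359 X$)
$\left(235347 + k{\left(v{\left(6,-15 \right)},52 \right)}\right) - 432836 = \left(235347 + \left(52^{2} + 359 \left(-15\right)^{2}\right)\right) - 432836 = \left(235347 + \left(2704 + 359 \cdot 225\right)\right) - 432836 = \left(235347 + \left(2704 + 80775\right)\right) - 432836 = \left(235347 + 83479\right) - 432836 = 318826 - 432836 = -114010$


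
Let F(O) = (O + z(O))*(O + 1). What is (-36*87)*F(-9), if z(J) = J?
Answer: -451008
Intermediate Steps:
F(O) = 2*O*(1 + O) (F(O) = (O + O)*(O + 1) = (2*O)*(1 + O) = 2*O*(1 + O))
(-36*87)*F(-9) = (-36*87)*(2*(-9)*(1 - 9)) = -6264*(-9)*(-8) = -3132*144 = -451008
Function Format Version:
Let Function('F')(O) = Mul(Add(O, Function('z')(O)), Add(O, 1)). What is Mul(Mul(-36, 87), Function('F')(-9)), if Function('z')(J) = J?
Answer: -451008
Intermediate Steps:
Function('F')(O) = Mul(2, O, Add(1, O)) (Function('F')(O) = Mul(Add(O, O), Add(O, 1)) = Mul(Mul(2, O), Add(1, O)) = Mul(2, O, Add(1, O)))
Mul(Mul(-36, 87), Function('F')(-9)) = Mul(Mul(-36, 87), Mul(2, -9, Add(1, -9))) = Mul(-3132, Mul(2, -9, -8)) = Mul(-3132, 144) = -451008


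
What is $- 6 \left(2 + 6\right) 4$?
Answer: $-192$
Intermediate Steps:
$- 6 \left(2 + 6\right) 4 = \left(-6\right) 8 \cdot 4 = \left(-48\right) 4 = -192$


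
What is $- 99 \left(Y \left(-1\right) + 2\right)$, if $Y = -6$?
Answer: $-792$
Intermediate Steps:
$- 99 \left(Y \left(-1\right) + 2\right) = - 99 \left(\left(-6\right) \left(-1\right) + 2\right) = - 99 \left(6 + 2\right) = \left(-99\right) 8 = -792$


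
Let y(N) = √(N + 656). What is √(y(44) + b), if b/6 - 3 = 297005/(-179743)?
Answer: √(261228410592 + 323075460490*√7)/179743 ≈ 5.8773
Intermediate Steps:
b = 1453344/179743 (b = 18 + 6*(297005/(-179743)) = 18 + 6*(297005*(-1/179743)) = 18 + 6*(-297005/179743) = 18 - 1782030/179743 = 1453344/179743 ≈ 8.0857)
y(N) = √(656 + N)
√(y(44) + b) = √(√(656 + 44) + 1453344/179743) = √(√700 + 1453344/179743) = √(10*√7 + 1453344/179743) = √(1453344/179743 + 10*√7)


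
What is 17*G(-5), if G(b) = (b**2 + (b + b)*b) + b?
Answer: 1190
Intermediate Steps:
G(b) = b + 3*b**2 (G(b) = (b**2 + (2*b)*b) + b = (b**2 + 2*b**2) + b = 3*b**2 + b = b + 3*b**2)
17*G(-5) = 17*(-5*(1 + 3*(-5))) = 17*(-5*(1 - 15)) = 17*(-5*(-14)) = 17*70 = 1190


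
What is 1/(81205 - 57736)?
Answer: 1/23469 ≈ 4.2609e-5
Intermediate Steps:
1/(81205 - 57736) = 1/23469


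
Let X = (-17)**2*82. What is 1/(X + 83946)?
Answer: 1/107644 ≈ 9.2899e-6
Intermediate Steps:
X = 23698 (X = 289*82 = 23698)
1/(X + 83946) = 1/(23698 + 83946) = 1/107644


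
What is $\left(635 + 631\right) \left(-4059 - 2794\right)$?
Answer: $-8675898$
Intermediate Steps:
$\left(635 + 631\right) \left(-4059 - 2794\right) = 1266 \left(-6853\right) = -8675898$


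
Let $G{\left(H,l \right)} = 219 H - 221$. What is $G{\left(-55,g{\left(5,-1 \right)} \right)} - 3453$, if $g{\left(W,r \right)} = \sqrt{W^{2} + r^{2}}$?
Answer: $-15719$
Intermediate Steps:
$G{\left(H,l \right)} = -221 + 219 H$
$G{\left(-55,g{\left(5,-1 \right)} \right)} - 3453 = \left(-221 + 219 \left(-55\right)\right) - 3453 = \left(-221 - 12045\right) - 3453 = -12266 - 3453 = -15719$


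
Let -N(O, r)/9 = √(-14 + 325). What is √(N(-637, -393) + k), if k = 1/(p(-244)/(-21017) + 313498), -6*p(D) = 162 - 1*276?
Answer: √(138476545773599 - 390709080195703000281*√311)/6588787447 ≈ 12.598*I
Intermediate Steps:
N(O, r) = -9*√311 (N(O, r) = -9*√(-14 + 325) = -9*√311)
p(D) = 19 (p(D) = -(162 - 1*276)/6 = -(162 - 276)/6 = -⅙*(-114) = 19)
k = 21017/6588787447 (k = 1/(19/(-21017) + 313498) = 1/(19*(-1/21017) + 313498) = 1/(-19/21017 + 313498) = 1/(6588787447/21017) = 21017/6588787447 ≈ 3.1898e-6)
√(N(-637, -393) + k) = √(-9*√311 + 21017/6588787447) = √(21017/6588787447 - 9*√311)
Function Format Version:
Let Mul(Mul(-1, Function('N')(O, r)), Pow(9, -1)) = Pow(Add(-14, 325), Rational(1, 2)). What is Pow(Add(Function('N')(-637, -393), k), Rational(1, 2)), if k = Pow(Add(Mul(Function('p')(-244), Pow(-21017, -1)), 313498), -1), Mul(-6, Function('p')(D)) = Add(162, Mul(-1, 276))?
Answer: Mul(Rational(1, 6588787447), Pow(Add(138476545773599, Mul(-390709080195703000281, Pow(311, Rational(1, 2)))), Rational(1, 2))) ≈ Mul(12.598, I)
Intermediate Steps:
Function('N')(O, r) = Mul(-9, Pow(311, Rational(1, 2))) (Function('N')(O, r) = Mul(-9, Pow(Add(-14, 325), Rational(1, 2))) = Mul(-9, Pow(311, Rational(1, 2))))
Function('p')(D) = 19 (Function('p')(D) = Mul(Rational(-1, 6), Add(162, Mul(-1, 276))) = Mul(Rational(-1, 6), Add(162, -276)) = Mul(Rational(-1, 6), -114) = 19)
k = Rational(21017, 6588787447) (k = Pow(Add(Mul(19, Pow(-21017, -1)), 313498), -1) = Pow(Add(Mul(19, Rational(-1, 21017)), 313498), -1) = Pow(Add(Rational(-19, 21017), 313498), -1) = Pow(Rational(6588787447, 21017), -1) = Rational(21017, 6588787447) ≈ 3.1898e-6)
Pow(Add(Function('N')(-637, -393), k), Rational(1, 2)) = Pow(Add(Mul(-9, Pow(311, Rational(1, 2))), Rational(21017, 6588787447)), Rational(1, 2)) = Pow(Add(Rational(21017, 6588787447), Mul(-9, Pow(311, Rational(1, 2)))), Rational(1, 2))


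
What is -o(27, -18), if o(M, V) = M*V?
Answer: 486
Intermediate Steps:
-o(27, -18) = -27*(-18) = -1*(-486) = 486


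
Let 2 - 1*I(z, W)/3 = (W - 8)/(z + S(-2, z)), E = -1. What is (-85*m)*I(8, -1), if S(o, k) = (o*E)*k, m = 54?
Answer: -130815/4 ≈ -32704.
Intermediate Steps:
S(o, k) = -k*o (S(o, k) = (o*(-1))*k = (-o)*k = -k*o)
I(z, W) = 6 - (-8 + W)/z (I(z, W) = 6 - 3*(W - 8)/(z - 1*z*(-2)) = 6 - 3*(-8 + W)/(z + 2*z) = 6 - 3*(-8 + W)/(3*z) = 6 - 3*(-8 + W)*1/(3*z) = 6 - (-8 + W)/z)
(-85*m)*I(8, -1) = (-85*54)*((8 - 1*(-1) + 6*8)/8) = -2295*(8 + 1 + 48)/4 = -2295*57/4 = -4590*57/8 = -130815/4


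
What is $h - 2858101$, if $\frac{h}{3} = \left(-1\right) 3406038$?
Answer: $-13076215$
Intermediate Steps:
$h = -10218114$ ($h = 3 \left(\left(-1\right) 3406038\right) = 3 \left(-3406038\right) = -10218114$)
$h - 2858101 = -10218114 - 2858101 = -13076215$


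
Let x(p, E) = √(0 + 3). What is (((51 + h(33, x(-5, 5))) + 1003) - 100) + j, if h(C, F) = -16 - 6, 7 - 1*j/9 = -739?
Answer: 7646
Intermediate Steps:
j = 6714 (j = 63 - 9*(-739) = 63 + 6651 = 6714)
x(p, E) = √3
h(C, F) = -22
(((51 + h(33, x(-5, 5))) + 1003) - 100) + j = (((51 - 22) + 1003) - 100) + 6714 = ((29 + 1003) - 100) + 6714 = (1032 - 100) + 6714 = 932 + 6714 = 7646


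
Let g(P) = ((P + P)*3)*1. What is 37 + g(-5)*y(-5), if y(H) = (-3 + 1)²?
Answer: -83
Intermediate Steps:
y(H) = 4 (y(H) = (-2)² = 4)
g(P) = 6*P (g(P) = ((2*P)*3)*1 = (6*P)*1 = 6*P)
37 + g(-5)*y(-5) = 37 + (6*(-5))*4 = 37 - 30*4 = 37 - 120 = -83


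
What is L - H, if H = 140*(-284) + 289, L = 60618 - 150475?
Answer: -50386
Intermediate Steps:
L = -89857
H = -39471 (H = -39760 + 289 = -39471)
L - H = -89857 - 1*(-39471) = -89857 + 39471 = -50386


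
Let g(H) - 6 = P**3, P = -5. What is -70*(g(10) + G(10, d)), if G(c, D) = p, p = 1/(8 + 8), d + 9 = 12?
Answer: 66605/8 ≈ 8325.6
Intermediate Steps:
d = 3 (d = -9 + 12 = 3)
p = 1/16 ≈ 0.062500
G(c, D) = 1/16
g(H) = -119 (g(H) = 6 + (-5)**3 = 6 - 125 = -119)
-70*(g(10) + G(10, d)) = -70*(-119 + 1/16) = -70*(-1903/16) = 66605/8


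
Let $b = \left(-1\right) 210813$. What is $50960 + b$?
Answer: $-159853$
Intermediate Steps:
$b = -210813$
$50960 + b = 50960 - 210813 = -159853$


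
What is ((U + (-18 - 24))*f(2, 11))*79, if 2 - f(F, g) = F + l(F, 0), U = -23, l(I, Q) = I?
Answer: 10270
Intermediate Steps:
f(F, g) = 2 - 2*F (f(F, g) = 2 - (F + F) = 2 - 2*F)
((U + (-18 - 24))*f(2, 11))*79 = ((-23 + (-18 - 24))*(2 - 2*2))*79 = ((-23 - 42)*(2 - 4))*79 = -65*(-2)*79 = 130*79 = 10270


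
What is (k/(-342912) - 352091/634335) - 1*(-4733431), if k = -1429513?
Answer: 114402425104561887/24169009280 ≈ 4.7334e+6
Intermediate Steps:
(k/(-342912) - 352091/634335) - 1*(-4733431) = (-1429513/(-342912) - 352091/634335) - 1*(-4733431) = (-1429513*(-1/342912) - 352091*1/634335) + 4733431 = (1429513/342912 - 352091/634335) + 4733431 = 87339322207/24169009280 + 4733431 = 114402425104561887/24169009280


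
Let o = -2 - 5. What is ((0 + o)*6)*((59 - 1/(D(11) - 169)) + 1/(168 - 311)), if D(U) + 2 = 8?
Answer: -57758862/23309 ≈ -2478.0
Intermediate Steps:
D(U) = 6 (D(U) = -2 + 8 = 6)
o = -7
((0 + o)*6)*((59 - 1/(D(11) - 169)) + 1/(168 - 311)) = ((0 - 7)*6)*((59 - 1/(6 - 169)) + 1/(168 - 311)) = (-7*6)*((59 - 1/(-163)) + 1/(-143)) = -42*((59 - 1*(-1/163)) - 1/143) = -42*((59 + 1/163) - 1/143) = -42*(9618/163 - 1/143) = -42*1375211/23309 = -57758862/23309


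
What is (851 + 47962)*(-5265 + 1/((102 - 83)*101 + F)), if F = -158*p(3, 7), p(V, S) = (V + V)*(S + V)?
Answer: -1943180413458/7561 ≈ -2.5700e+8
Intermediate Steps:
p(V, S) = 2*V*(S + V) (p(V, S) = (2*V)*(S + V) = 2*V*(S + V))
F = -9480 (F = -316*3*(7 + 3) = -316*3*10 = -158*60 = -9480)
(851 + 47962)*(-5265 + 1/((102 - 83)*101 + F)) = (851 + 47962)*(-5265 + 1/((102 - 83)*101 - 9480)) = 48813*(-5265 + 1/(19*101 - 9480)) = 48813*(-5265 + 1/(1919 - 9480)) = 48813*(-5265 + 1/(-7561)) = 48813*(-5265 - 1/7561) = 48813*(-39808666/7561) = -1943180413458/7561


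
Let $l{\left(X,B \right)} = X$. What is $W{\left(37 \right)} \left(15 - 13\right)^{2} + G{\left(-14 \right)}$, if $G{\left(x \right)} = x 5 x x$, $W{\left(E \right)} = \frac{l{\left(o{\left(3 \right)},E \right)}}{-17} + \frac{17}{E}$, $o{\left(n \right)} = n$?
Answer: $- \frac{8629168}{629} \approx -13719.0$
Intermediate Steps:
$W{\left(E \right)} = - \frac{3}{17} + \frac{17}{E}$ ($W{\left(E \right)} = \frac{3}{-17} + \frac{17}{E} = 3 \left(- \frac{1}{17}\right) + \frac{17}{E} = - \frac{3}{17} + \frac{17}{E}$)
$G{\left(x \right)} = 5 x^{3}$ ($G{\left(x \right)} = x 5 x^{2} = 5 x^{3}$)
$W{\left(37 \right)} \left(15 - 13\right)^{2} + G{\left(-14 \right)} = \left(- \frac{3}{17} + \frac{17}{37}\right) \left(15 - 13\right)^{2} + 5 \left(-14\right)^{3} = \left(- \frac{3}{17} + 17 \cdot \frac{1}{37}\right) 2^{2} + 5 \left(-2744\right) = \left(- \frac{3}{17} + \frac{17}{37}\right) 4 - 13720 = \frac{178}{629} \cdot 4 - 13720 = \frac{712}{629} - 13720 = - \frac{8629168}{629}$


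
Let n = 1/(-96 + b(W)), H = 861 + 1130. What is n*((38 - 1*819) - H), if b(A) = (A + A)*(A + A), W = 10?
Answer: -693/76 ≈ -9.1184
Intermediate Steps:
b(A) = 4*A**2 (b(A) = (2*A)*(2*A) = 4*A**2)
H = 1991
n = 1/304 (n = 1/(-96 + 4*10**2) = 1/(-96 + 4*100) = 1/(-96 + 400) = 1/304 ≈ 0.0032895)
n*((38 - 1*819) - H) = ((38 - 1*819) - 1*1991)/304 = ((38 - 819) - 1991)/304 = (-781 - 1991)/304 = (1/304)*(-2772) = -693/76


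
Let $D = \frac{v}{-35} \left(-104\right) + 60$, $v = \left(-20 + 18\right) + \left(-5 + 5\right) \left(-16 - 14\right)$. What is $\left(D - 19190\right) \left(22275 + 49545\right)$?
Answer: $-1374343416$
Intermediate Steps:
$v = -2$ ($v = -2 + 0 \left(-30\right) = -2 + 0 = -2$)
$D = \frac{1892}{35}$ ($D = - \frac{2}{-35} \left(-104\right) + 60 = \left(-2\right) \left(- \frac{1}{35}\right) \left(-104\right) + 60 = \frac{2}{35} \left(-104\right) + 60 = - \frac{208}{35} + 60 = \frac{1892}{35} \approx 54.057$)
$\left(D - 19190\right) \left(22275 + 49545\right) = \left(\frac{1892}{35} - 19190\right) \left(22275 + 49545\right) = \left(\frac{1892}{35} - 19190\right) 71820 = \left(- \frac{669758}{35}\right) 71820 = -1374343416$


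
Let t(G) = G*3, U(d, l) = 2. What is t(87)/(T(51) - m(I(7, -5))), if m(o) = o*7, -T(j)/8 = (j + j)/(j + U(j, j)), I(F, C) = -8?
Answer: 13833/2152 ≈ 6.4280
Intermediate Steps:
T(j) = -16*j/(2 + j) (T(j) = -8*(j + j)/(j + 2) = -8*2*j/(2 + j) = -16*j/(2 + j))
m(o) = 7*o
t(G) = 3*G
t(87)/(T(51) - m(I(7, -5))) = (3*87)/(-16*51/(2 + 51) - 7*(-8)) = 261/(-16*51/53 - 1*(-56)) = 261/(-16*51*1/53 + 56) = 261/(-816/53 + 56) = 261/(2152/53) = 261*(53/2152) = 13833/2152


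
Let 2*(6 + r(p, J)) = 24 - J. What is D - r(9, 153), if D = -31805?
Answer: -63469/2 ≈ -31735.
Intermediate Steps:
r(p, J) = 6 - J/2 (r(p, J) = -6 + (24 - J)/2 = -6 + (12 - J/2) = 6 - J/2)
D - r(9, 153) = -31805 - (6 - 1/2*153) = -31805 - (6 - 153/2) = -31805 - 1*(-141/2) = -31805 + 141/2 = -63469/2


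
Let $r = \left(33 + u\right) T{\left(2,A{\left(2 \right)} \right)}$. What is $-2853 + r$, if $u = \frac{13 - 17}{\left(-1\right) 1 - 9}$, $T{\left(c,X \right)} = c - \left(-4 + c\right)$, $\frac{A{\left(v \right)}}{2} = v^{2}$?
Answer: $- \frac{13597}{5} \approx -2719.4$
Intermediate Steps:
$A{\left(v \right)} = 2 v^{2}$
$T{\left(c,X \right)} = 4$
$u = \frac{2}{5}$ ($u = - \frac{4}{-1 - 9} = - \frac{4}{-10} = \left(-4\right) \left(- \frac{1}{10}\right) = \frac{2}{5} \approx 0.4$)
$r = \frac{668}{5}$ ($r = \left(33 + \frac{2}{5}\right) 4 = \frac{167}{5} \cdot 4 = \frac{668}{5} \approx 133.6$)
$-2853 + r = -2853 + \frac{668}{5} = - \frac{13597}{5}$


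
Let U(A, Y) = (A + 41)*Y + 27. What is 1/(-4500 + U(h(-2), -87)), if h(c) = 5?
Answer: -1/8475 ≈ -0.00011799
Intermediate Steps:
U(A, Y) = 27 + Y*(41 + A) (U(A, Y) = (41 + A)*Y + 27 = Y*(41 + A) + 27 = 27 + Y*(41 + A))
1/(-4500 + U(h(-2), -87)) = 1/(-4500 + (27 + 41*(-87) + 5*(-87))) = 1/(-4500 + (27 - 3567 - 435)) = 1/(-4500 - 3975) = 1/(-8475) = -1/8475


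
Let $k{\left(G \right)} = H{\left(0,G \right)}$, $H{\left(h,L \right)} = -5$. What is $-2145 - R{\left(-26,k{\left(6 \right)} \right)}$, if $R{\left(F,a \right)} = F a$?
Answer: $-2275$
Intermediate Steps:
$k{\left(G \right)} = -5$
$-2145 - R{\left(-26,k{\left(6 \right)} \right)} = -2145 - \left(-26\right) \left(-5\right) = -2145 - 130 = -2275$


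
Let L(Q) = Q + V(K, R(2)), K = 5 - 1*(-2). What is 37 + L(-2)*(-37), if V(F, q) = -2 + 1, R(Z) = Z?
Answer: 148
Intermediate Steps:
K = 7 (K = 5 + 2 = 7)
V(F, q) = -1
L(Q) = -1 + Q (L(Q) = Q - 1 = -1 + Q)
37 + L(-2)*(-37) = 37 + (-1 - 2)*(-37) = 37 - 3*(-37) = 37 + 111 = 148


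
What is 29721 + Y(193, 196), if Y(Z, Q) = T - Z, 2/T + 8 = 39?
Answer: 915370/31 ≈ 29528.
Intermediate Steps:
T = 2/31 (T = 2/(-8 + 39) = 2/31 ≈ 0.064516)
Y(Z, Q) = 2/31 - Z
29721 + Y(193, 196) = 29721 + (2/31 - 1*193) = 29721 + (2/31 - 193) = 29721 - 5981/31 = 915370/31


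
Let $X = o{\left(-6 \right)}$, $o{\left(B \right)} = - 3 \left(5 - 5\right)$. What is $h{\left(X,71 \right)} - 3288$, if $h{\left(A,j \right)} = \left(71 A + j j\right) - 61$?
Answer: $1692$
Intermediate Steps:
$o{\left(B \right)} = 0$ ($o{\left(B \right)} = \left(-3\right) 0 = 0$)
$X = 0$
$h{\left(A,j \right)} = -61 + j^{2} + 71 A$ ($h{\left(A,j \right)} = \left(71 A + j^{2}\right) - 61 = \left(j^{2} + 71 A\right) - 61 = -61 + j^{2} + 71 A$)
$h{\left(X,71 \right)} - 3288 = \left(-61 + 71^{2} + 71 \cdot 0\right) - 3288 = \left(-61 + 5041 + 0\right) - 3288 = 4980 - 3288 = 1692$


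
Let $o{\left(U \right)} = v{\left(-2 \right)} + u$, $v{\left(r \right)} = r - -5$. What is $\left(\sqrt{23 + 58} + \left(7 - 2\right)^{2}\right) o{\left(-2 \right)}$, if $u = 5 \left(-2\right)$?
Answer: $-238$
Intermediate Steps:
$v{\left(r \right)} = 5 + r$ ($v{\left(r \right)} = r + 5 = 5 + r$)
$u = -10$
$o{\left(U \right)} = -7$ ($o{\left(U \right)} = \left(5 - 2\right) - 10 = 3 - 10 = -7$)
$\left(\sqrt{23 + 58} + \left(7 - 2\right)^{2}\right) o{\left(-2 \right)} = \left(\sqrt{23 + 58} + \left(7 - 2\right)^{2}\right) \left(-7\right) = \left(\sqrt{81} + 5^{2}\right) \left(-7\right) = \left(9 + 25\right) \left(-7\right) = 34 \left(-7\right) = -238$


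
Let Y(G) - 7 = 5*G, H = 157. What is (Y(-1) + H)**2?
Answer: 25281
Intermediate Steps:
Y(G) = 7 + 5*G
(Y(-1) + H)**2 = ((7 + 5*(-1)) + 157)**2 = ((7 - 5) + 157)**2 = (2 + 157)**2 = 159**2 = 25281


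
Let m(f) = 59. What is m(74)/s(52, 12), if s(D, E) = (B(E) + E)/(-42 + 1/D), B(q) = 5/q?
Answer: -386391/1937 ≈ -199.48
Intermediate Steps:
s(D, E) = (E + 5/E)/(-42 + 1/D) (s(D, E) = (5/E + E)/(-42 + 1/D) = (E + 5/E)/(-42 + 1/D))
m(74)/s(52, 12) = 59/((-1*52*(5 + 12**2)/(12*(-1 + 42*52)))) = 59/((-1*52*1/12*(5 + 144)/(-1 + 2184))) = 59/((-1*52*1/12*149/2183)) = 59/((-1*52*1/12*1/2183*149)) = 59/(-1937/6549) = 59*(-6549/1937) = -386391/1937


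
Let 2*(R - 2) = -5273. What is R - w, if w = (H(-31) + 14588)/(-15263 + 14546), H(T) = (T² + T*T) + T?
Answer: -1248305/478 ≈ -2611.5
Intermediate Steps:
R = -5269/2 (R = 2 + (½)*(-5273) = 2 - 5273/2 = -5269/2 ≈ -2634.5)
H(T) = T + 2*T² (H(T) = (T² + T²) + T = 2*T² + T = T + 2*T²)
w = -5493/239 (w = (-31*(1 + 2*(-31)) + 14588)/(-15263 + 14546) = (-31*(1 - 62) + 14588)/(-717) = (-31*(-61) + 14588)*(-1/717) = (1891 + 14588)*(-1/717) = 16479*(-1/717) = -5493/239 ≈ -22.983)
R - w = -5269/2 - 1*(-5493/239) = -5269/2 + 5493/239 = -1248305/478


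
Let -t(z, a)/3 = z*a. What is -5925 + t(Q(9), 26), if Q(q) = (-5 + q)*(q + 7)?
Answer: -10917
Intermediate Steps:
Q(q) = (-5 + q)*(7 + q)
t(z, a) = -3*a*z (t(z, a) = -3*z*a = -3*a*z)
-5925 + t(Q(9), 26) = -5925 - 3*26*(-35 + 9² + 2*9) = -5925 - 3*26*(-35 + 81 + 18) = -5925 - 3*26*64 = -5925 - 4992 = -10917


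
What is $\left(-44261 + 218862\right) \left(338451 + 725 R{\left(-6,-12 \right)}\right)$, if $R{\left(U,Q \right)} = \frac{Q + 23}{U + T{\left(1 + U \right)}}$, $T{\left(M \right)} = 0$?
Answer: $\frac{353170855331}{6} \approx 5.8862 \cdot 10^{10}$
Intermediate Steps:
$R{\left(U,Q \right)} = \frac{23 + Q}{U}$ ($R{\left(U,Q \right)} = \frac{Q + 23}{U + 0} = \frac{23 + Q}{U}$)
$\left(-44261 + 218862\right) \left(338451 + 725 R{\left(-6,-12 \right)}\right) = \left(-44261 + 218862\right) \left(338451 + 725 \frac{23 - 12}{-6}\right) = 174601 \left(338451 + 725 \left(\left(- \frac{1}{6}\right) 11\right)\right) = 174601 \left(338451 + 725 \left(- \frac{11}{6}\right)\right) = 174601 \left(338451 - \frac{7975}{6}\right) = 174601 \cdot \frac{2022731}{6} = \frac{353170855331}{6}$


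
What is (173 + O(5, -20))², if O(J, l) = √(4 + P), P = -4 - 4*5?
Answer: 29909 + 692*I*√5 ≈ 29909.0 + 1547.4*I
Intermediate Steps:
P = -24 (P = -4 - 20 = -24)
O(J, l) = 2*I*√5 (O(J, l) = √(4 - 24) = √(-20) = 2*I*√5)
(173 + O(5, -20))² = (173 + 2*I*√5)²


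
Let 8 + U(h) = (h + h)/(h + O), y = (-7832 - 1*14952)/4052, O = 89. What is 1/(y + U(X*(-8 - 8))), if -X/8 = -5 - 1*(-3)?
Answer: -169171/1785944 ≈ -0.094724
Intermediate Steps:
X = 16 (X = -8*(-5 - 1*(-3)) = -8*(-5 + 3) = -8*(-2) = 16)
y = -5696/1013 (y = (-7832 - 14952)*(1/4052) = -22784*1/4052 = -5696/1013 ≈ -5.6229)
U(h) = -8 + 2*h/(89 + h) (U(h) = -8 + (h + h)/(h + 89) = -8 + (2*h)/(89 + h) = -8 + 2*h/(89 + h))
1/(y + U(X*(-8 - 8))) = 1/(-5696/1013 + 2*(-356 - 48*(-8 - 8))/(89 + 16*(-8 - 8))) = 1/(-5696/1013 + 2*(-356 - 48*(-16))/(89 + 16*(-16))) = 1/(-5696/1013 + 2*(-356 - 3*(-256))/(89 - 256)) = 1/(-5696/1013 + 2*(-356 + 768)/(-167)) = 1/(-5696/1013 + 2*(-1/167)*412) = 1/(-5696/1013 - 824/167) = 1/(-1785944/169171) = -169171/1785944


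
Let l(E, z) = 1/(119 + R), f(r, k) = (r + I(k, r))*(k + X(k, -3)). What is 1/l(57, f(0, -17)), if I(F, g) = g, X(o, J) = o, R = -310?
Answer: -191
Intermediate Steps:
f(r, k) = 4*k*r (f(r, k) = (r + r)*(k + k) = (2*r)*(2*k) = 4*k*r)
l(E, z) = -1/191 (l(E, z) = 1/(119 - 310) = 1/(-191) = -1/191)
1/l(57, f(0, -17)) = 1/(-1/191) = -191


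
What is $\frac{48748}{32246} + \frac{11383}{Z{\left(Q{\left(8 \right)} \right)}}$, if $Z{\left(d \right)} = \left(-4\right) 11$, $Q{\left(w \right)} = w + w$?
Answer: $- \frac{182455653}{709412} \approx -257.19$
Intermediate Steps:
$Q{\left(w \right)} = 2 w$
$Z{\left(d \right)} = -44$
$\frac{48748}{32246} + \frac{11383}{Z{\left(Q{\left(8 \right)} \right)}} = \frac{48748}{32246} + \frac{11383}{-44} = 48748 \cdot \frac{1}{32246} + 11383 \left(- \frac{1}{44}\right) = \frac{24374}{16123} - \frac{11383}{44} = - \frac{182455653}{709412}$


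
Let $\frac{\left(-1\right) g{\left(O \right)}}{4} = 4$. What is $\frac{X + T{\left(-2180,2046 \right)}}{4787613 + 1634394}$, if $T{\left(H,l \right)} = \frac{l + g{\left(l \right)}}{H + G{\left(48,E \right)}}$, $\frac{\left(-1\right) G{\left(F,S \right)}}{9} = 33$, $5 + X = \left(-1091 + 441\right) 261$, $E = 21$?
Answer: $- \frac{140079155}{5302437113} \approx -0.026418$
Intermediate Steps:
$X = -169655$ ($X = -5 + \left(-1091 + 441\right) 261 = -5 - 169650 = -169655$)
$g{\left(O \right)} = -16$ ($g{\left(O \right)} = \left(-4\right) 4 = -16$)
$G{\left(F,S \right)} = -297$ ($G{\left(F,S \right)} = \left(-9\right) 33 = -297$)
$T{\left(H,l \right)} = \frac{-16 + l}{-297 + H}$ ($T{\left(H,l \right)} = \frac{l - 16}{H - 297} = \frac{-16 + l}{-297 + H}$)
$\frac{X + T{\left(-2180,2046 \right)}}{4787613 + 1634394} = \frac{-169655 + \frac{-16 + 2046}{-297 - 2180}}{4787613 + 1634394} = \frac{-169655 + \frac{1}{-2477} \cdot 2030}{6422007} = \left(-169655 - \frac{2030}{2477}\right) \frac{1}{6422007} = \left(- \frac{420237465}{2477}\right) \frac{1}{6422007} = - \frac{140079155}{5302437113}$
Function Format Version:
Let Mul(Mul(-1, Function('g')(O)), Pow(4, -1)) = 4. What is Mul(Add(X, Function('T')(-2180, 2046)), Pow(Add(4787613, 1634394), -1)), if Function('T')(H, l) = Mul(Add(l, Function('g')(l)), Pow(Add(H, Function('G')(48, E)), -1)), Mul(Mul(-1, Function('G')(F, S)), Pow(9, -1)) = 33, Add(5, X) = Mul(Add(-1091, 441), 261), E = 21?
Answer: Rational(-140079155, 5302437113) ≈ -0.026418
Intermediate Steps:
X = -169655 (X = Add(-5, Mul(Add(-1091, 441), 261)) = Add(-5, Mul(-650, 261)) = Add(-5, -169650) = -169655)
Function('g')(O) = -16 (Function('g')(O) = Mul(-4, 4) = -16)
Function('G')(F, S) = -297 (Function('G')(F, S) = Mul(-9, 33) = -297)
Function('T')(H, l) = Mul(Pow(Add(-297, H), -1), Add(-16, l)) (Function('T')(H, l) = Mul(Add(l, -16), Pow(Add(H, -297), -1)) = Mul(Add(-16, l), Pow(Add(-297, H), -1)) = Mul(Pow(Add(-297, H), -1), Add(-16, l)))
Mul(Add(X, Function('T')(-2180, 2046)), Pow(Add(4787613, 1634394), -1)) = Mul(Add(-169655, Mul(Pow(Add(-297, -2180), -1), Add(-16, 2046))), Pow(Add(4787613, 1634394), -1)) = Mul(Add(-169655, Mul(Pow(-2477, -1), 2030)), Pow(6422007, -1)) = Mul(Add(-169655, Mul(Rational(-1, 2477), 2030)), Rational(1, 6422007)) = Mul(Add(-169655, Rational(-2030, 2477)), Rational(1, 6422007)) = Mul(Rational(-420237465, 2477), Rational(1, 6422007)) = Rational(-140079155, 5302437113)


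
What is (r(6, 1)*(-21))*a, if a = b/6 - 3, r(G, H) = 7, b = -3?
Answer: 1029/2 ≈ 514.50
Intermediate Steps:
a = -7/2 (a = -3/6 - 3 = -3*1/6 - 3 = -1/2 - 3 = -7/2 ≈ -3.5000)
(r(6, 1)*(-21))*a = (7*(-21))*(-7/2) = -147*(-7/2) = 1029/2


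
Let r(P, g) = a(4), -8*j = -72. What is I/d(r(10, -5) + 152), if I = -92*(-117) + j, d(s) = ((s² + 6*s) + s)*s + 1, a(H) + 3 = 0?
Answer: 10773/3463357 ≈ 0.0031106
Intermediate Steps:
a(H) = -3 (a(H) = -3 + 0 = -3)
j = 9 (j = -⅛*(-72) = 9)
r(P, g) = -3
d(s) = 1 + s*(s² + 7*s) (d(s) = (s² + 7*s)*s + 1 = s*(s² + 7*s) + 1 = 1 + s*(s² + 7*s))
I = 10773 (I = -92*(-117) + 9 = 10764 + 9 = 10773)
I/d(r(10, -5) + 152) = 10773/(1 + (-3 + 152)³ + 7*(-3 + 152)²) = 10773/(1 + 149³ + 7*149²) = 10773/(1 + 3307949 + 7*22201) = 10773/(1 + 3307949 + 155407) = 10773/3463357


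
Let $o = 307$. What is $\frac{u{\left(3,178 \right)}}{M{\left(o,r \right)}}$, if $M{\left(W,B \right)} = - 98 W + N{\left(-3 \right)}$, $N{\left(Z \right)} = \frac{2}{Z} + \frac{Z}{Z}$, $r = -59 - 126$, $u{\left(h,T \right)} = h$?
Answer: $- \frac{9}{90257} \approx -9.9715 \cdot 10^{-5}$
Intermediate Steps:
$r = -185$
$N{\left(Z \right)} = 1 + \frac{2}{Z}$ ($N{\left(Z \right)} = \frac{2}{Z} + 1 = 1 + \frac{2}{Z}$)
$M{\left(W,B \right)} = \frac{1}{3} - 98 W$ ($M{\left(W,B \right)} = - 98 W + \frac{2 - 3}{-3} = - 98 W - - \frac{1}{3} = - 98 W + \frac{1}{3} = \frac{1}{3} - 98 W$)
$\frac{u{\left(3,178 \right)}}{M{\left(o,r \right)}} = \frac{3}{\frac{1}{3} - 30086} = \frac{3}{- \frac{90257}{3}} = 3 \left(- \frac{3}{90257}\right) = - \frac{9}{90257}$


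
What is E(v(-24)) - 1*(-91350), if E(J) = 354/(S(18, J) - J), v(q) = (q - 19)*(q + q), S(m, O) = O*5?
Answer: 125697659/1376 ≈ 91350.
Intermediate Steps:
S(m, O) = 5*O
v(q) = 2*q*(-19 + q) (v(q) = (-19 + q)*(2*q) = 2*q*(-19 + q))
E(J) = 177/(2*J) (E(J) = 354/(5*J - J) = 354/((4*J)) = 354*(1/(4*J)) = 177/(2*J))
E(v(-24)) - 1*(-91350) = 177/(2*((2*(-24)*(-19 - 24)))) - 1*(-91350) = 177/(2*((2*(-24)*(-43)))) + 91350 = (177/2)/2064 + 91350 = (177/2)*(1/2064) + 91350 = 59/1376 + 91350 = 125697659/1376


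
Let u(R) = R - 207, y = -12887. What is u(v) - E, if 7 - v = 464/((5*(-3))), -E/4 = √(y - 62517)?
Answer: -2536/15 + 8*I*√18851 ≈ -169.07 + 1098.4*I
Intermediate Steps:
E = -8*I*√18851 (E = -4*√(-12887 - 62517) = -8*I*√18851 ≈ -1098.4*I)
v = 569/15 (v = 7 - 464/(5*(-3)) = 7 - 464/(-15) = 7 - 464*(-1)/15 = 7 - 1*(-464/15) = 7 + 464/15 = 569/15 ≈ 37.933)
u(R) = -207 + R
u(v) - E = (-207 + 569/15) - (-8)*I*√18851 = -2536/15 + 8*I*√18851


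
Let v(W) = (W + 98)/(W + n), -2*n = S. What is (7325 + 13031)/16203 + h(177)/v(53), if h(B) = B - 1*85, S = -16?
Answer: 94004992/2446653 ≈ 38.422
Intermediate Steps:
n = 8 (n = -½*(-16) = 8)
v(W) = (98 + W)/(8 + W) (v(W) = (W + 98)/(W + 8) = (98 + W)/(8 + W))
h(B) = -85 + B (h(B) = B - 85 = -85 + B)
(7325 + 13031)/16203 + h(177)/v(53) = (7325 + 13031)/16203 + (-85 + 177)/(((98 + 53)/(8 + 53))) = 20356*(1/16203) + 92/((151/61)) = 20356/16203 + 92/(((1/61)*151)) = 20356/16203 + 92/(151/61) = 20356/16203 + 92*(61/151) = 20356/16203 + 5612/151 = 94004992/2446653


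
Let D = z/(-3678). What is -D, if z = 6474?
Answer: 1079/613 ≈ 1.7602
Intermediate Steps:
D = -1079/613 (D = 6474/(-3678) = 6474*(-1/3678) = -1079/613 ≈ -1.7602)
-D = -1*(-1079/613) = 1079/613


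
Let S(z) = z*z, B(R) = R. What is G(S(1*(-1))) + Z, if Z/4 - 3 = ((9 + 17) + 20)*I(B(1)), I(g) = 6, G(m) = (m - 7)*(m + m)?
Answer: 1104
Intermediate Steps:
S(z) = z²
G(m) = 2*m*(-7 + m) (G(m) = (-7 + m)*(2*m) = 2*m*(-7 + m))
Z = 1116 (Z = 12 + 4*(((9 + 17) + 20)*6) = 12 + 4*((26 + 20)*6) = 12 + 4*(46*6) = 12 + 4*276 = 12 + 1104 = 1116)
G(S(1*(-1))) + Z = 2*(1*(-1))²*(-7 + (1*(-1))²) + 1116 = 2*(-1)²*(-7 + (-1)²) + 1116 = 2*1*(-7 + 1) + 1116 = 2*1*(-6) + 1116 = -12 + 1116 = 1104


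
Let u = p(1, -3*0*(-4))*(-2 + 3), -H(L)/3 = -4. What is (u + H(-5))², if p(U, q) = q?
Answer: 144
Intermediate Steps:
H(L) = 12 (H(L) = -3*(-4) = 12)
u = 0 (u = (-3*0*(-4))*(-2 + 3) = (0*(-4))*1 = 0*1 = 0)
(u + H(-5))² = (0 + 12)² = 12² = 144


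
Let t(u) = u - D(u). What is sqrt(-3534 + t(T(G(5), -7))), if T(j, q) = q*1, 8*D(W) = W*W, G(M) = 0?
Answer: 3*I*sqrt(6306)/4 ≈ 59.558*I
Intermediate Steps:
D(W) = W**2/8 (D(W) = (W*W)/8 = W**2/8)
T(j, q) = q
t(u) = u - u**2/8
sqrt(-3534 + t(T(G(5), -7))) = sqrt(-3534 + (1/8)*(-7)*(8 - 1*(-7))) = sqrt(-3534 + (1/8)*(-7)*(8 + 7)) = sqrt(-3534 + (1/8)*(-7)*15) = sqrt(-3534 - 105/8) = sqrt(-28377/8) = 3*I*sqrt(6306)/4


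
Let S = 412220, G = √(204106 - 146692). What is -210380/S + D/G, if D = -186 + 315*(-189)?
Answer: -10519/20611 - 19907*√57414/19138 ≈ -249.75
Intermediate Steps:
G = √57414 ≈ 239.61
D = -59721 (D = -186 - 59535 = -59721)
-210380/S + D/G = -210380/412220 - 59721*√57414/57414 = -210380*1/412220 - 19907*√57414/19138 = -10519/20611 - 19907*√57414/19138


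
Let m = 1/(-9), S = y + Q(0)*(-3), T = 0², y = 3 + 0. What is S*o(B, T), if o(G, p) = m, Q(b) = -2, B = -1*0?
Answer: -1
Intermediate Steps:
B = 0
y = 3
T = 0
S = 9 (S = 3 - 2*(-3) = 3 + 6 = 9)
m = -⅑ ≈ -0.11111
o(G, p) = -⅑
S*o(B, T) = 9*(-⅑) = -1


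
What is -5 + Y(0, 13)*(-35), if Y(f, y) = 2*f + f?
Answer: -5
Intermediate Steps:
Y(f, y) = 3*f
-5 + Y(0, 13)*(-35) = -5 + (3*0)*(-35) = -5 + 0*(-35) = -5 + 0 = -5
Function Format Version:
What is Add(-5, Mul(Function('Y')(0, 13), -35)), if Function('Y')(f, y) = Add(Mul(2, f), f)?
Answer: -5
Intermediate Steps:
Function('Y')(f, y) = Mul(3, f)
Add(-5, Mul(Function('Y')(0, 13), -35)) = Add(-5, Mul(Mul(3, 0), -35)) = Add(-5, Mul(0, -35)) = Add(-5, 0) = -5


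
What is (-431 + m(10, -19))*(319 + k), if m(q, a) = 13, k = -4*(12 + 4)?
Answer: -106590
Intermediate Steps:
k = -64 (k = -4*16 = -64)
(-431 + m(10, -19))*(319 + k) = (-431 + 13)*(319 - 64) = -418*255 = -106590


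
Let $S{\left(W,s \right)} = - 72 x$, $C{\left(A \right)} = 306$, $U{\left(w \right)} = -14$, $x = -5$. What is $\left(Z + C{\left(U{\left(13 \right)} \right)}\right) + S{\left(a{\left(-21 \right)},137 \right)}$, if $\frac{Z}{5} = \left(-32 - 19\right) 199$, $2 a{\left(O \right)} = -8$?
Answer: $-50079$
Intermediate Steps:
$a{\left(O \right)} = -4$ ($a{\left(O \right)} = \frac{1}{2} \left(-8\right) = -4$)
$S{\left(W,s \right)} = 360$ ($S{\left(W,s \right)} = \left(-72\right) \left(-5\right) = 360$)
$Z = -50745$ ($Z = 5 \left(-32 - 19\right) 199 = 5 \left(\left(-51\right) 199\right) = 5 \left(-10149\right) = -50745$)
$\left(Z + C{\left(U{\left(13 \right)} \right)}\right) + S{\left(a{\left(-21 \right)},137 \right)} = \left(-50745 + 306\right) + 360 = -50439 + 360 = -50079$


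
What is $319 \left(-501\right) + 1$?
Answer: $-159818$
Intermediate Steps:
$319 \left(-501\right) + 1 = -159819 + 1 = -159818$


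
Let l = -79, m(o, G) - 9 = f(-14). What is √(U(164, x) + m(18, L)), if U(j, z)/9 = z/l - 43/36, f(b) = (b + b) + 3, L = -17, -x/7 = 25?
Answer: I*√170087/158 ≈ 2.6102*I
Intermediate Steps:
x = -175 (x = -7*25 = -175)
f(b) = 3 + 2*b (f(b) = 2*b + 3 = 3 + 2*b)
m(o, G) = -16 (m(o, G) = 9 + (3 + 2*(-14)) = 9 + (3 - 28) = 9 - 25 = -16)
U(j, z) = -43/4 - 9*z/79 (U(j, z) = 9*(z/(-79) - 43/36) = 9*(z*(-1/79) - 43*1/36) = 9*(-z/79 - 43/36) = 9*(-43/36 - z/79) = -43/4 - 9*z/79)
√(U(164, x) + m(18, L)) = √((-43/4 - 9/79*(-175)) - 16) = √((-43/4 + 1575/79) - 16) = √(2903/316 - 16) = √(-2153/316) = I*√170087/158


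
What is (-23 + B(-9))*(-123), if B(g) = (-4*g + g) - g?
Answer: -1599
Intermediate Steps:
B(g) = -4*g (B(g) = -3*g - g = -4*g)
(-23 + B(-9))*(-123) = (-23 - 4*(-9))*(-123) = (-23 + 36)*(-123) = 13*(-123) = -1599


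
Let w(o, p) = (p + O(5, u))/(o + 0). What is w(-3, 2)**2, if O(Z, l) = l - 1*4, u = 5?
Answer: 1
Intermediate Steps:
O(Z, l) = -4 + l (O(Z, l) = l - 4 = -4 + l)
w(o, p) = (1 + p)/o (w(o, p) = (p + (-4 + 5))/(o + 0) = (p + 1)/o = (1 + p)/o)
w(-3, 2)**2 = ((1 + 2)/(-3))**2 = (-1/3*3)**2 = (-1)**2 = 1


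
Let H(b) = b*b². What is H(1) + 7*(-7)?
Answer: -48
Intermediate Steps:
H(b) = b³
H(1) + 7*(-7) = 1³ + 7*(-7) = 1 - 49 = -48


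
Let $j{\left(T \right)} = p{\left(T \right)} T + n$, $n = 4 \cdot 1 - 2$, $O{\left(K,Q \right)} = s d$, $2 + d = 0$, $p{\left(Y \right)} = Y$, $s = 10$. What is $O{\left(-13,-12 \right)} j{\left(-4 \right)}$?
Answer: $-360$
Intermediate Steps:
$d = -2$ ($d = -2 + 0 = -2$)
$O{\left(K,Q \right)} = -20$ ($O{\left(K,Q \right)} = 10 \left(-2\right) = -20$)
$n = 2$ ($n = 4 - 2 = 2$)
$j{\left(T \right)} = 2 + T^{2}$ ($j{\left(T \right)} = T T + 2 = T^{2} + 2 = 2 + T^{2}$)
$O{\left(-13,-12 \right)} j{\left(-4 \right)} = - 20 \left(2 + \left(-4\right)^{2}\right) = - 20 \left(2 + 16\right) = \left(-20\right) 18 = -360$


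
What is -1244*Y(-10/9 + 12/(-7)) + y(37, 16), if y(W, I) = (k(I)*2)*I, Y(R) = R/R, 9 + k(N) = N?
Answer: -1020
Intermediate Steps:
k(N) = -9 + N
Y(R) = 1
y(W, I) = I*(-18 + 2*I) (y(W, I) = ((-9 + I)*2)*I = (-18 + 2*I)*I = I*(-18 + 2*I))
-1244*Y(-10/9 + 12/(-7)) + y(37, 16) = -1244*1 + 2*16*(-9 + 16) = -1244 + 2*16*7 = -1244 + 224 = -1020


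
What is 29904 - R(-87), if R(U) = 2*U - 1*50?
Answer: 30128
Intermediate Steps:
R(U) = -50 + 2*U (R(U) = 2*U - 50 = -50 + 2*U)
29904 - R(-87) = 29904 - (-50 + 2*(-87)) = 29904 - (-50 - 174) = 29904 - 1*(-224) = 29904 + 224 = 30128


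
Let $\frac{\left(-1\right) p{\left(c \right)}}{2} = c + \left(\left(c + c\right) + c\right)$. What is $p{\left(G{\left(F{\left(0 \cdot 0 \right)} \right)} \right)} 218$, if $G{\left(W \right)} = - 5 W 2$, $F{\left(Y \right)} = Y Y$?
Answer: $0$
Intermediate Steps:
$F{\left(Y \right)} = Y^{2}$
$G{\left(W \right)} = - 10 W$
$p{\left(c \right)} = - 8 c$ ($p{\left(c \right)} = - 2 \left(c + \left(\left(c + c\right) + c\right)\right) = - 2 \left(c + \left(2 c + c\right)\right) = - 2 \left(c + 3 c\right) = - 2 \cdot 4 c = - 8 c$)
$p{\left(G{\left(F{\left(0 \cdot 0 \right)} \right)} \right)} 218 = - 8 \left(- 10 \left(0 \cdot 0\right)^{2}\right) 218 = - 8 \left(- 10 \cdot 0^{2}\right) 218 = - 8 \left(\left(-10\right) 0\right) 218 = \left(-8\right) 0 \cdot 218 = 0 \cdot 218 = 0$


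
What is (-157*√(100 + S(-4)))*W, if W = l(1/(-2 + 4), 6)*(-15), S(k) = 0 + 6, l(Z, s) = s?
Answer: 14130*√106 ≈ 1.4548e+5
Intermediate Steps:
S(k) = 6
W = -90 (W = 6*(-15) = -90)
(-157*√(100 + S(-4)))*W = -157*√(100 + 6)*(-90) = -157*√106*(-90) = 14130*√106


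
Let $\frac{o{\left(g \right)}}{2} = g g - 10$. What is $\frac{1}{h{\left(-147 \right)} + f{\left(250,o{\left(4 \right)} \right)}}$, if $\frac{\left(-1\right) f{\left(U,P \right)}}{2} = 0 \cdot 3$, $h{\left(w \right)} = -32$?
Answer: $- \frac{1}{32} \approx -0.03125$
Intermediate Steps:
$o{\left(g \right)} = -20 + 2 g^{2}$ ($o{\left(g \right)} = 2 \left(g g - 10\right) = 2 \left(g^{2} - 10\right) = 2 \left(-10 + g^{2}\right) = -20 + 2 g^{2}$)
$f{\left(U,P \right)} = 0$ ($f{\left(U,P \right)} = - 2 \cdot 0 \cdot 3 = \left(-2\right) 0 = 0$)
$\frac{1}{h{\left(-147 \right)} + f{\left(250,o{\left(4 \right)} \right)}} = \frac{1}{-32 + 0} = \frac{1}{-32} = - \frac{1}{32}$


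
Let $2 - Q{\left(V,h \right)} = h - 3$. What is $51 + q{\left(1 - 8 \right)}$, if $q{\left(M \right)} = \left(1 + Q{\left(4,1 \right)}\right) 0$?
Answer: $51$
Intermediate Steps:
$Q{\left(V,h \right)} = 5 - h$ ($Q{\left(V,h \right)} = 2 - \left(h - 3\right) = 2 - \left(-3 + h\right) = 5 - h$)
$q{\left(M \right)} = 0$ ($q{\left(M \right)} = \left(1 + \left(5 - 1\right)\right) 0 = \left(1 + 4\right) 0 = 5 \cdot 0 = 0$)
$51 + q{\left(1 - 8 \right)} = 51 + 0 = 51$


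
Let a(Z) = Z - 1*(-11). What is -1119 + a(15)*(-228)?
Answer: -7047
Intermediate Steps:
a(Z) = 11 + Z (a(Z) = Z + 11 = 11 + Z)
-1119 + a(15)*(-228) = -1119 + (11 + 15)*(-228) = -1119 + 26*(-228) = -1119 - 5928 = -7047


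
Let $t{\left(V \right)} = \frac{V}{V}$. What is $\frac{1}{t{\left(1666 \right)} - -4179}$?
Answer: $\frac{1}{4180} \approx 0.00023923$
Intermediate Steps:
$t{\left(V \right)} = 1$
$\frac{1}{t{\left(1666 \right)} - -4179} = \frac{1}{1 - -4179} = \frac{1}{1 + 4179} = \frac{1}{4180}$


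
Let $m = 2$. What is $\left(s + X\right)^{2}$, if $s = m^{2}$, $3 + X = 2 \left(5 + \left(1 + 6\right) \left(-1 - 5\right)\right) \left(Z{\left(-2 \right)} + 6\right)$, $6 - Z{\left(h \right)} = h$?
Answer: $1071225$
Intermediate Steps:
$Z{\left(h \right)} = 6 - h$
$X = -1039$ ($X = -3 + 2 \left(5 + \left(1 + 6\right) \left(-1 - 5\right)\right) \left(\left(6 - -2\right) + 6\right) = -3 + 2 \left(5 + 7 \left(-6\right)\right) \left(\left(6 + 2\right) + 6\right) = -3 + 2 \left(5 - 42\right) \left(8 + 6\right) = -3 + 2 \left(-37\right) 14 = -3 - 1036 = -1039$)
$s = 4$ ($s = 2^{2} = 4$)
$\left(s + X\right)^{2} = \left(4 - 1039\right)^{2} = \left(-1035\right)^{2} = 1071225$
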